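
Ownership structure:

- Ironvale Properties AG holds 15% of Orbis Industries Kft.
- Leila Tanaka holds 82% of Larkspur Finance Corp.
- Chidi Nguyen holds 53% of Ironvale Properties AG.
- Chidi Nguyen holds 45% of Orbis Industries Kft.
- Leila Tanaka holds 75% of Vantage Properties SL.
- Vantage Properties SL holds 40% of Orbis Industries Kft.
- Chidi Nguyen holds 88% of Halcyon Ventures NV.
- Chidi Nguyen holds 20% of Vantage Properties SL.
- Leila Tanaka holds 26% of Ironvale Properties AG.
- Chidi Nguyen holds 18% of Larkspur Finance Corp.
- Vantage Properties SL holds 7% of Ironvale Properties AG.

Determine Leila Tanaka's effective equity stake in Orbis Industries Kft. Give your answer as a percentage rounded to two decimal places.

34.69%

Leila reaches Orbis along 3 paths.
Via Ironvale: 26% × 15% = 3.9%.
Via Vantage → Ironvale: 75% × 7% × 15% = 0.7875%.
Via Vantage: 75% × 40% = 30%.
Total: 3.9% + 0.7875% + 30% = 34.6875%.
Rounded: 34.69%.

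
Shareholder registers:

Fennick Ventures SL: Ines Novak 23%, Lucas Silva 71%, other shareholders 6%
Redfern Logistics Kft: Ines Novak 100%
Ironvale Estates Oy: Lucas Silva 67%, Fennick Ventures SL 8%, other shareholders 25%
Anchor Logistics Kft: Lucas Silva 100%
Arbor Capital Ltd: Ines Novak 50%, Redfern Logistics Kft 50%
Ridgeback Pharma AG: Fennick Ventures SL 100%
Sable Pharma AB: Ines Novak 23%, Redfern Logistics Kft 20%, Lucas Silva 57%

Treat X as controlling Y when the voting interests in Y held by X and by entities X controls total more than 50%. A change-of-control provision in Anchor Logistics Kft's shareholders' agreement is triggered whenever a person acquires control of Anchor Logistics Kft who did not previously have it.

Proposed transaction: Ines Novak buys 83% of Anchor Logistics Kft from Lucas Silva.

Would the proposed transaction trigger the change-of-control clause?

Yes

The purchase adds only to Ines's holdings (Lucas's stake shrinks), so Ines is the only person who could newly come to control Anchor.
Ines holds 100% of Redfern, so Ines controls Redfern.
Ines and Redfern together hold 50% + 50% = 100% of Arbor, so Ines controls Arbor.
Neither Ines nor any entity Ines controls holds any voting interest in Anchor.
So before the transaction, Ines does not control Anchor.
After the purchase, Ines holds 83% of Anchor directly, and Lucas's stake falls to 17%.
Ines holds 83% of Anchor, so Ines controls Anchor.
Ines did not control Anchor before and does after, so the clause is triggered.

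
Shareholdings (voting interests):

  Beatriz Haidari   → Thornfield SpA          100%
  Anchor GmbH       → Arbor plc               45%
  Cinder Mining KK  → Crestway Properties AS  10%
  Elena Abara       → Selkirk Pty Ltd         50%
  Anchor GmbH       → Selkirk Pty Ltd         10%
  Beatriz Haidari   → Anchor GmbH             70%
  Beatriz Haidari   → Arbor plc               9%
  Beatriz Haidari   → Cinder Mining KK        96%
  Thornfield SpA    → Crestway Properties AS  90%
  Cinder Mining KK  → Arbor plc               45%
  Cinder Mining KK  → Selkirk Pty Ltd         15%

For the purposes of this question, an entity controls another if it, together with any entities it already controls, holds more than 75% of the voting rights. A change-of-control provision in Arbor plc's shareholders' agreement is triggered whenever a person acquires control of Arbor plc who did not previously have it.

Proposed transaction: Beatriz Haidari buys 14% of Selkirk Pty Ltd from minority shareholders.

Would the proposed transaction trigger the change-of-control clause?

No

The purchase changes only Beatriz's holdings, so Beatriz is the only person who could newly come to control Arbor.
Beatriz holds 96% of Cinder, so Beatriz controls Cinder.
Beatriz holds 100% of Thornfield, so Beatriz controls Thornfield.
Cinder and Thornfield together hold 10% + 90% = 100% of Crestway, so Beatriz controls Crestway.
In Arbor, Beatriz's side holds only 9% + 45% = 54%, not > 75%.
So before the transaction, Beatriz does not control Arbor.
After the purchase, Beatriz holds 14% of Selkirk directly.
Beatriz's side now holds 15% + 14% = 29% of Selkirk, not > 75%, so Beatriz still does not control Selkirk.
After the transaction, Beatriz's side holds 9% + 45% = 54% of Arbor, not > 75%, so Beatriz still does not control Arbor.
No new person acquires control, so the clause is not triggered.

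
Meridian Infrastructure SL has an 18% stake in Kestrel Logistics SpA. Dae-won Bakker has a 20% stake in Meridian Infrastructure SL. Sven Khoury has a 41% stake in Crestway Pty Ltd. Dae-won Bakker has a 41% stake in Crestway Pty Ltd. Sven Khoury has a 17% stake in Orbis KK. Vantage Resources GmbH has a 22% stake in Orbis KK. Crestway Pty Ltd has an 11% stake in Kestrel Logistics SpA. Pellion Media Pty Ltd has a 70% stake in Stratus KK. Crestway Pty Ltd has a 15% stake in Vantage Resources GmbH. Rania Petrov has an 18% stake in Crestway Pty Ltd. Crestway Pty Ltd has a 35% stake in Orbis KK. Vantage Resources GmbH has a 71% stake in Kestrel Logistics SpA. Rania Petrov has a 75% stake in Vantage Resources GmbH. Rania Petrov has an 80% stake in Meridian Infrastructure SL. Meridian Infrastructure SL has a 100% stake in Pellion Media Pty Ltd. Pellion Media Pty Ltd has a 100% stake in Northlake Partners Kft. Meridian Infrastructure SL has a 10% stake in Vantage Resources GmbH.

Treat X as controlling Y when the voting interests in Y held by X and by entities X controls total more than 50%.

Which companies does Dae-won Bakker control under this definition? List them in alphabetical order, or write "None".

None

Dae-won's largest direct stake is 41% in Crestway, which does not meet the threshold.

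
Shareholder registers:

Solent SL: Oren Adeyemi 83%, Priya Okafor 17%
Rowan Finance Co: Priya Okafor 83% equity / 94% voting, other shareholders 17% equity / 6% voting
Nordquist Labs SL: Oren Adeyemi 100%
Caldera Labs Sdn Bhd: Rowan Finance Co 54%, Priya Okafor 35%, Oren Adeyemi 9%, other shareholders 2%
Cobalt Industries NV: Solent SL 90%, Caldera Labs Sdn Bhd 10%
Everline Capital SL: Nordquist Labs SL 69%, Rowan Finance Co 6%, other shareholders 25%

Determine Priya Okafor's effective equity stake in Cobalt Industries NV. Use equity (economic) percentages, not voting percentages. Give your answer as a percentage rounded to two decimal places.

Priya reaches Cobalt along 3 paths.
Via Solent: 17% × 90% = 15.3%.
Via Rowan → Caldera: 83% × 54% × 10% = 4.482%.
Via Caldera: 35% × 10% = 3.5%.
Total: 15.3% + 4.482% + 3.5% = 23.282%.
Rounded: 23.28%.

23.28%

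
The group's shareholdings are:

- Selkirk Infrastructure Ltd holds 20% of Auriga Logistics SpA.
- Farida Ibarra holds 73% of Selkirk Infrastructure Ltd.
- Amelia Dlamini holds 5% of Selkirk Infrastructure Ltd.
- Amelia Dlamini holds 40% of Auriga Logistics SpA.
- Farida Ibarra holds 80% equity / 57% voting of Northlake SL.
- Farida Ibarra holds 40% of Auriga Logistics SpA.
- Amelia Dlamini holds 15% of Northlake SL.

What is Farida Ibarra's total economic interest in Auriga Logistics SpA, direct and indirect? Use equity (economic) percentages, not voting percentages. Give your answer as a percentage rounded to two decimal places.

Farida reaches Auriga along 2 paths.
Via Selkirk: 73% × 20% = 14.6%.
Direct stake: 40% = 40%.
Total: 14.6% + 40% = 54.6%.
Rounded: 54.60%.

54.60%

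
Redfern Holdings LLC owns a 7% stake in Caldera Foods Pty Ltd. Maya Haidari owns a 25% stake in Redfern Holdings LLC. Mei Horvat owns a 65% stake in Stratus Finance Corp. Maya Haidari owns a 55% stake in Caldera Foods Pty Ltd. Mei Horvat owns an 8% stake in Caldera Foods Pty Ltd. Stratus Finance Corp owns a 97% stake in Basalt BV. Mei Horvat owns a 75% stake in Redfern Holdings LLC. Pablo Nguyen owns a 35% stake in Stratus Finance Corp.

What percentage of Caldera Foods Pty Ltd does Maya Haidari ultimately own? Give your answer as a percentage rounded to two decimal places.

Maya reaches Caldera along 2 paths.
Via Redfern: 25% × 7% = 1.75%.
Direct stake: 55% = 55%.
Total: 1.75% + 55% = 56.75%.

56.75%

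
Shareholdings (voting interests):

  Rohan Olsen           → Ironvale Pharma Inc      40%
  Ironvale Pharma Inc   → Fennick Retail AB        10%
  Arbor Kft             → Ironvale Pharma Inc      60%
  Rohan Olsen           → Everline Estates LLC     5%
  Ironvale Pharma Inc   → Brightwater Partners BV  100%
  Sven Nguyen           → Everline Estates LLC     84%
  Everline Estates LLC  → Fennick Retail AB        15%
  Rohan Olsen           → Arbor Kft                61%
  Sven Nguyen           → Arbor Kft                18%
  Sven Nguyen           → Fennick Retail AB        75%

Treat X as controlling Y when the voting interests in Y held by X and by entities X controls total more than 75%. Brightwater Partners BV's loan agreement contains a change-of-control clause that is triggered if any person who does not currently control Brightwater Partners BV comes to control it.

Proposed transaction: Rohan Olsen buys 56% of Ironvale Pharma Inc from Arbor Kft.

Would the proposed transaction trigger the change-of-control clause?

Yes

The purchase adds only to Rohan's holdings (Arbor's stake shrinks), so Rohan is the only person who could newly come to control Brightwater.
Rohan's largest direct stake is 61% in Arbor, which does not meet the threshold, so Rohan controls no company.
Neither Rohan nor any entity Rohan controls holds any voting interest in Brightwater.
So before the transaction, Rohan does not control Brightwater.
After the purchase, Rohan's direct stake in Ironvale rises to 40% + 56% = 96%, and Arbor's stake falls to 4%.
Rohan holds 96% of Ironvale, so Rohan controls Ironvale.
Ironvale holds 100% of Brightwater, so Rohan controls Brightwater.
Rohan did not control Brightwater before and does after, so the clause is triggered.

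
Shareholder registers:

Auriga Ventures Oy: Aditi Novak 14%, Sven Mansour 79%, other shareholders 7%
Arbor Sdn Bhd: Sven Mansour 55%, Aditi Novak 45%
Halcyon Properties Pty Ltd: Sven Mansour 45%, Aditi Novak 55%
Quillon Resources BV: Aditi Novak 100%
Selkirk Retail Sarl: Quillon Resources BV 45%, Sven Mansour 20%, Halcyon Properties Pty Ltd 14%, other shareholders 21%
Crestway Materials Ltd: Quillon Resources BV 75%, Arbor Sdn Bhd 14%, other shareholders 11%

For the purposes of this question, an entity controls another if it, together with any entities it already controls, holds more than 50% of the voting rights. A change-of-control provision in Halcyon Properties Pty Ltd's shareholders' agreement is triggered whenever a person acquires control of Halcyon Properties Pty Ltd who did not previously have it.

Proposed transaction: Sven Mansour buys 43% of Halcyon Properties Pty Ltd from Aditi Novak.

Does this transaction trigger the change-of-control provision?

The purchase adds only to Sven's holdings (Aditi's stake shrinks), so Sven is the only person who could newly come to control Halcyon.
Sven holds 79% of Auriga, so Sven controls Auriga.
Sven holds 55% of Arbor, so Sven controls Arbor.
In Halcyon, Sven's side holds only 45%, not > 50%.
So before the transaction, Sven does not control Halcyon.
After the purchase, Sven's direct stake in Halcyon rises to 45% + 43% = 88%, and Aditi's stake falls to 12%.
Sven holds 88% of Halcyon, so Sven controls Halcyon.
Sven did not control Halcyon before and does after, so the clause is triggered.

Yes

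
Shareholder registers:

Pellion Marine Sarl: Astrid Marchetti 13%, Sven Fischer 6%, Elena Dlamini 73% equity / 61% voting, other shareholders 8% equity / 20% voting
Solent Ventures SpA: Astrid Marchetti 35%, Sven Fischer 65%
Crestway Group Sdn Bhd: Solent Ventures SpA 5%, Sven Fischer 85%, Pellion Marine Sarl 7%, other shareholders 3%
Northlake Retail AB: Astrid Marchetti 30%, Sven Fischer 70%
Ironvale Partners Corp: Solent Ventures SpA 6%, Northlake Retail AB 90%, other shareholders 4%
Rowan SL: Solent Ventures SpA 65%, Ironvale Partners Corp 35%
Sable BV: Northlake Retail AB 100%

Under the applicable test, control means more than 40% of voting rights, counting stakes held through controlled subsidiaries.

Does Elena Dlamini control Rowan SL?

Elena holds 61% of Pellion, so Elena controls Pellion.
Neither Elena nor any entity Elena controls holds any voting interest in Rowan.
So Elena does not control Rowan.

No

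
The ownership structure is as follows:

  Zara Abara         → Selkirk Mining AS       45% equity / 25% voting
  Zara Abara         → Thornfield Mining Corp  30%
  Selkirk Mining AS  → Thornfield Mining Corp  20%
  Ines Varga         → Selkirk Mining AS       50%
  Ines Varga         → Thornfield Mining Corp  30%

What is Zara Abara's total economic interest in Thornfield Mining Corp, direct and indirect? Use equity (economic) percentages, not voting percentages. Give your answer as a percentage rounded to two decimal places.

39.00%

Zara reaches Thornfield along 2 paths.
Direct stake: 30% = 30%.
Via Selkirk: 45% × 20% = 9%.
Total: 30% + 9% = 39%.
Rounded: 39.00%.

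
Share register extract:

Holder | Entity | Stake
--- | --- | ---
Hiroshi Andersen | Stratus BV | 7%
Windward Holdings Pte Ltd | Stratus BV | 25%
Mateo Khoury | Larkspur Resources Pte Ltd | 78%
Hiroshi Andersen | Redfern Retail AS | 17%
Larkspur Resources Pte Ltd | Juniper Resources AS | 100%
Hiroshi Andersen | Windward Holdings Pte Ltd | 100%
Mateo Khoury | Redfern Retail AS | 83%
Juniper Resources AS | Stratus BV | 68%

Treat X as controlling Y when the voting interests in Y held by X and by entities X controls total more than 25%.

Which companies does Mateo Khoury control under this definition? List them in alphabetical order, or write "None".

Juniper Resources AS, Larkspur Resources Pte Ltd, Redfern Retail AS, Stratus BV

Mateo holds 83% of Redfern, so Mateo controls Redfern.
Mateo holds 78% of Larkspur, so Mateo controls Larkspur.
Larkspur holds 100% of Juniper, so Mateo controls Juniper.
Juniper holds 68% of Stratus, so Mateo controls Stratus.
No other company's threshold is met.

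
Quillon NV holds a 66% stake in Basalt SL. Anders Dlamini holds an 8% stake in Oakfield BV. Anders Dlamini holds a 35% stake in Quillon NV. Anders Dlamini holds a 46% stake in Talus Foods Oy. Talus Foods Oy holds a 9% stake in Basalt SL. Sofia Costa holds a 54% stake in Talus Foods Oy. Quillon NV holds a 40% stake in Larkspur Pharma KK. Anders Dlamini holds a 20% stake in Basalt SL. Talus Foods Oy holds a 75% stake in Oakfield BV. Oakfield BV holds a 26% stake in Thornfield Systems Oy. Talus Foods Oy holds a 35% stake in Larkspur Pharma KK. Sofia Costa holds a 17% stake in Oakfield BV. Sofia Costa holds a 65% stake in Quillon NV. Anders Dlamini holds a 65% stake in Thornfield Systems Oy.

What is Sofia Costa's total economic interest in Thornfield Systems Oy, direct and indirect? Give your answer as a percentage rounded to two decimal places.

Sofia reaches Thornfield along 2 paths.
Via Talus → Oakfield: 54% × 75% × 26% = 10.53%.
Via Oakfield: 17% × 26% = 4.42%.
Total: 10.53% + 4.42% = 14.95%.

14.95%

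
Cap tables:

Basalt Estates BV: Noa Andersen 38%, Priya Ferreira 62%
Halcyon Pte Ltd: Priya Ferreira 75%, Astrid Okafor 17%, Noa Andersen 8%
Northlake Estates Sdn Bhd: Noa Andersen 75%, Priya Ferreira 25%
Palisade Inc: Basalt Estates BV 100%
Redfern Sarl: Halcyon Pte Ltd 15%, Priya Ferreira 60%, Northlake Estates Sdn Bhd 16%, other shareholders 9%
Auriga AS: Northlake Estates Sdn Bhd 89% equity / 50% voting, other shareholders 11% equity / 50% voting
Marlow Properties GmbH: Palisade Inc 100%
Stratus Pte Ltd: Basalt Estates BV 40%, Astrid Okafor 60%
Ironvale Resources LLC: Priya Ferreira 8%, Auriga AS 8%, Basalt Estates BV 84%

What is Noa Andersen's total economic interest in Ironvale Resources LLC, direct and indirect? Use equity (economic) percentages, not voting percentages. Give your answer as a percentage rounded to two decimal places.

37.26%

Noa reaches Ironvale along 2 paths.
Via Northlake → Auriga: 75% × 89% × 8% = 5.34%.
Via Basalt: 38% × 84% = 31.92%.
Total: 5.34% + 31.92% = 37.26%.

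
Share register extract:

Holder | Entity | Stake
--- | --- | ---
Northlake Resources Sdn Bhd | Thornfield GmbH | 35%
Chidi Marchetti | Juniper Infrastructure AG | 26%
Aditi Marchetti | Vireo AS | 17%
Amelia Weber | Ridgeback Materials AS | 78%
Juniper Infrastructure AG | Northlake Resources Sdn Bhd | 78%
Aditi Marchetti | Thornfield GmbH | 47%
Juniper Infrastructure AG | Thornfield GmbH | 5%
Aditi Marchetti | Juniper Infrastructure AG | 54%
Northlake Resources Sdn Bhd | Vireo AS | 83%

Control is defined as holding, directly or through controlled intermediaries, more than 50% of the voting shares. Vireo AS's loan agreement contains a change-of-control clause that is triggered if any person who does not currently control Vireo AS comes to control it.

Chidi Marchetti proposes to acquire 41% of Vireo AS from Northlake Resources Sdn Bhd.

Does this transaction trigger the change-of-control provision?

The purchase adds only to Chidi's holdings (Northlake's stake shrinks), so Chidi is the only person who could newly come to control Vireo.
Chidi's largest direct stake is 26% in Juniper, which does not meet the threshold, so Chidi controls no company.
Neither Chidi nor any entity Chidi controls holds any voting interest in Vireo.
So before the transaction, Chidi does not control Vireo.
After the purchase, Chidi holds 41% of Vireo directly, and Northlake's stake falls to 42%.
After the transaction, Chidi's side holds 41% of Vireo, not > 50%, so Chidi still does not control Vireo.
No new person acquires control, so the clause is not triggered.

No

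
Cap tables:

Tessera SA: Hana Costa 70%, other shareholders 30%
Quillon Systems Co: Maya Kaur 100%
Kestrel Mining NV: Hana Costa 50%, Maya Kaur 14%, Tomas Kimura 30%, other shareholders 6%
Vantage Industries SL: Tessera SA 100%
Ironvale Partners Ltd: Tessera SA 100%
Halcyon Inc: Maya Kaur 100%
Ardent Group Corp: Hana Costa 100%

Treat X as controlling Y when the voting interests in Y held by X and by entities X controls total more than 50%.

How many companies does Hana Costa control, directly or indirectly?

4

Hana holds 70% of Tessera, so Hana controls Tessera.
Tessera holds 100% of Vantage, so Hana controls Vantage.
Tessera holds 100% of Ironvale, so Hana controls Ironvale.
Hana holds 100% of Ardent, so Hana controls Ardent.
No other company's threshold is met.
Hana controls 4 companies.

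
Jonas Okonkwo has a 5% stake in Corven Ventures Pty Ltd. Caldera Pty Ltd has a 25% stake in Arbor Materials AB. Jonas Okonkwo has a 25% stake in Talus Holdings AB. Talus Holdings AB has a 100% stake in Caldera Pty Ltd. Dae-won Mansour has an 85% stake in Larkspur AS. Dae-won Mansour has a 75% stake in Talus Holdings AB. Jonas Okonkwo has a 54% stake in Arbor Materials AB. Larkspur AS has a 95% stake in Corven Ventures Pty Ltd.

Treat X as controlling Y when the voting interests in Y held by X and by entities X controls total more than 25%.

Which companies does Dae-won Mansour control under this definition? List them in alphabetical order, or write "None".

Dae-won holds 75% of Talus, so Dae-won controls Talus.
Dae-won holds 85% of Larkspur, so Dae-won controls Larkspur.
Talus holds 100% of Caldera, so Dae-won controls Caldera.
Larkspur holds 95% of Corven, so Dae-won controls Corven.
No other company's threshold is met.

Caldera Pty Ltd, Corven Ventures Pty Ltd, Larkspur AS, Talus Holdings AB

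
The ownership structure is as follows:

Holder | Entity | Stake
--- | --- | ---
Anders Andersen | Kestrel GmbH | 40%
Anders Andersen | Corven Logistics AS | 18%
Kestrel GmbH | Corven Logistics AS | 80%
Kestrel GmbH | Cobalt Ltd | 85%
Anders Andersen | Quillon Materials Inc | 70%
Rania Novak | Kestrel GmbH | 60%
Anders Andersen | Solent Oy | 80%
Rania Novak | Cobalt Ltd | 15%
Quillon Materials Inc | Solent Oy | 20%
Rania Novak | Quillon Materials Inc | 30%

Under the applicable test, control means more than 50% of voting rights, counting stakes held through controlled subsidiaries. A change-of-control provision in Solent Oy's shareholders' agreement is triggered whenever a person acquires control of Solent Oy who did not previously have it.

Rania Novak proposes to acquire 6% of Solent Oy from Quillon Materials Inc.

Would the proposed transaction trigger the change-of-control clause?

No

The purchase adds only to Rania's holdings (Quillon's stake shrinks), so Rania is the only person who could newly come to control Solent.
Rania holds 60% of Kestrel, so Rania controls Kestrel.
Kestrel and Rania together hold 85% + 15% = 100% of Cobalt, so Rania controls Cobalt.
Kestrel holds 80% of Corven, so Rania controls Corven.
Neither Rania nor any entity Rania controls holds any voting interest in Solent.
So before the transaction, Rania does not control Solent.
After the purchase, Rania holds 6% of Solent directly, and Quillon's stake falls to 14%.
After the transaction, Rania's side holds 6% of Solent, not > 50%, so Rania still does not control Solent.
No new person acquires control, so the clause is not triggered.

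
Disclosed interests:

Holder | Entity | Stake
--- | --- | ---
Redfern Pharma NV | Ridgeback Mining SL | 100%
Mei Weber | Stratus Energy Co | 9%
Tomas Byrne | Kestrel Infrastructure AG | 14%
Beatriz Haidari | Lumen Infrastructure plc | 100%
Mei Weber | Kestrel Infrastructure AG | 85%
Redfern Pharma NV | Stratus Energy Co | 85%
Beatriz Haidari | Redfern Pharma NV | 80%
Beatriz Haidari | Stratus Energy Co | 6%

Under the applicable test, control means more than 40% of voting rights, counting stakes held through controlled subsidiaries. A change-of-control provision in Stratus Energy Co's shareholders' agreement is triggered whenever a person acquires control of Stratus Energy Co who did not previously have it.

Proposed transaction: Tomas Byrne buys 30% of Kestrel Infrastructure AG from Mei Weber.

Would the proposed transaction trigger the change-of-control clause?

No

The purchase adds only to Tomas's holdings (Mei's stake shrinks), so Tomas is the only person who could newly come to control Stratus.
Tomas's largest direct stake is 14% in Kestrel, which does not meet the threshold, so Tomas controls no company.
Neither Tomas nor any entity Tomas controls holds any voting interest in Stratus.
So before the transaction, Tomas does not control Stratus.
After the purchase, Tomas's direct stake in Kestrel rises to 14% + 30% = 44%, and Mei's stake falls to 55%.
Tomas holds 44% of Kestrel, so Tomas controls Kestrel.
After the transaction, neither Tomas nor any entity Tomas controls holds a voting interest in Stratus, so Tomas still does not control it.
No new person acquires control, so the clause is not triggered.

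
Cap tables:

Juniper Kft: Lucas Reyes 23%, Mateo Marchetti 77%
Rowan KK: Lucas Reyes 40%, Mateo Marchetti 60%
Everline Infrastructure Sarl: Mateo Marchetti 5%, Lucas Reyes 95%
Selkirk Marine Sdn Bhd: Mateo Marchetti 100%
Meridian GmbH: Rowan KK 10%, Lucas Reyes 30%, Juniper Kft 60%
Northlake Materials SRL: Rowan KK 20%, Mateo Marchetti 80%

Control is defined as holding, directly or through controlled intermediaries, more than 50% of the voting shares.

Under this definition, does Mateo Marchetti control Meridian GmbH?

Yes

Mateo holds 60% of Rowan, so Mateo controls Rowan.
Mateo holds 77% of Juniper, so Mateo controls Juniper.
Rowan and Juniper together hold 10% + 60% = 70% of Meridian, so Mateo controls Meridian.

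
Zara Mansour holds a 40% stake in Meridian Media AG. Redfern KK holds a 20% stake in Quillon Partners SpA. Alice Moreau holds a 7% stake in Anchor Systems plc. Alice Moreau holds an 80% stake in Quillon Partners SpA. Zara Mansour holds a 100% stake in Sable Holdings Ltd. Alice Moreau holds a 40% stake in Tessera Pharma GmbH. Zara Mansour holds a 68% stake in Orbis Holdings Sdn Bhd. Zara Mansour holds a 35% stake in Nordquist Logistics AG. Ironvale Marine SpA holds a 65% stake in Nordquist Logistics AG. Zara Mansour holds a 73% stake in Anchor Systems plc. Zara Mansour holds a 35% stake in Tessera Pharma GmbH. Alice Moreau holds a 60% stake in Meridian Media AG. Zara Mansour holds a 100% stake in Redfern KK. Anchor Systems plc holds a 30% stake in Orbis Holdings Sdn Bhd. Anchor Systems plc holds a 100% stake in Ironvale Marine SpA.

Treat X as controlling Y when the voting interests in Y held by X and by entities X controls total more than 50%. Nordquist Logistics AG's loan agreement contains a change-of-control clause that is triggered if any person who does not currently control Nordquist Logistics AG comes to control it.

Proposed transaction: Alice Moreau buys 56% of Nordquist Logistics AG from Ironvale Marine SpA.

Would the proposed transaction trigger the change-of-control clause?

The purchase adds only to Alice's holdings (Ironvale's stake shrinks), so Alice is the only person who could newly come to control Nordquist.
Alice holds 60% of Meridian, so Alice controls Meridian.
Alice holds 80% of Quillon, so Alice controls Quillon.
Neither Alice nor any entity Alice controls holds any voting interest in Nordquist.
So before the transaction, Alice does not control Nordquist.
After the purchase, Alice holds 56% of Nordquist directly, and Ironvale's stake falls to 9%.
Alice holds 56% of Nordquist, so Alice controls Nordquist.
Alice did not control Nordquist before and does after, so the clause is triggered.

Yes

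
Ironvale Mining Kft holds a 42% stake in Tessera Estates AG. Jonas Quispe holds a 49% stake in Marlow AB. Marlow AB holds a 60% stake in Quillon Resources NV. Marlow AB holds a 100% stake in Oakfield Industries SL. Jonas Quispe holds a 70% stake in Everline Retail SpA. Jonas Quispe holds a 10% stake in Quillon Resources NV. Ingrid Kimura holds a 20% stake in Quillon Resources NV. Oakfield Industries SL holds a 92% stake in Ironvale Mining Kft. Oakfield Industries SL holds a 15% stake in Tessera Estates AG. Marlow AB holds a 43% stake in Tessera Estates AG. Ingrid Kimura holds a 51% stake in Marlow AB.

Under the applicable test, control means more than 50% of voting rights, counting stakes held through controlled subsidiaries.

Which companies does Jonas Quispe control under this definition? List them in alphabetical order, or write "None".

Everline Retail SpA

Jonas holds 70% of Everline, so Jonas controls Everline.
No other company's threshold is met.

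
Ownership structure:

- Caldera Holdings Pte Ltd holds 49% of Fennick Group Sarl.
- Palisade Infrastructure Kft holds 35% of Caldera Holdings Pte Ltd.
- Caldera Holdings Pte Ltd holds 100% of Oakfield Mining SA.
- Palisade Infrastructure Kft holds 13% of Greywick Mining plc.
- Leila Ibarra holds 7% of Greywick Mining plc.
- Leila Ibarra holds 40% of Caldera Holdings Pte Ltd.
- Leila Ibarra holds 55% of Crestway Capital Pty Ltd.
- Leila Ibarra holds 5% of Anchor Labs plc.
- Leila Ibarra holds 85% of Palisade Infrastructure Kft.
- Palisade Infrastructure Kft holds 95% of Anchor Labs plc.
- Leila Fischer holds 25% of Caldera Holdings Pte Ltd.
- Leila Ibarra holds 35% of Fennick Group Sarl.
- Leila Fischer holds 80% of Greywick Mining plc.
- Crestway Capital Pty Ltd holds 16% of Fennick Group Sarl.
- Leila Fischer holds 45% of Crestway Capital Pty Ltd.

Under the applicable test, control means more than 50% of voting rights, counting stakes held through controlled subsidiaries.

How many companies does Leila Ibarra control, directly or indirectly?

6

Leila Ibarra holds 85% of Palisade, so Leila Ibarra controls Palisade.
Leila Ibarra holds 55% of Crestway, so Leila Ibarra controls Crestway.
Palisade and Leila Ibarra together hold 95% + 5% = 100% of Anchor, so Leila Ibarra controls Anchor.
Leila Ibarra and Palisade together hold 40% + 35% = 75% of Caldera, so Leila Ibarra controls Caldera.
Caldera and Crestway and Leila Ibarra together hold 49% + 16% + 35% = 100% of Fennick, so Leila Ibarra controls Fennick.
Caldera holds 100% of Oakfield, so Leila Ibarra controls Oakfield.
No other company's threshold is met.
Leila Ibarra controls 6 companies.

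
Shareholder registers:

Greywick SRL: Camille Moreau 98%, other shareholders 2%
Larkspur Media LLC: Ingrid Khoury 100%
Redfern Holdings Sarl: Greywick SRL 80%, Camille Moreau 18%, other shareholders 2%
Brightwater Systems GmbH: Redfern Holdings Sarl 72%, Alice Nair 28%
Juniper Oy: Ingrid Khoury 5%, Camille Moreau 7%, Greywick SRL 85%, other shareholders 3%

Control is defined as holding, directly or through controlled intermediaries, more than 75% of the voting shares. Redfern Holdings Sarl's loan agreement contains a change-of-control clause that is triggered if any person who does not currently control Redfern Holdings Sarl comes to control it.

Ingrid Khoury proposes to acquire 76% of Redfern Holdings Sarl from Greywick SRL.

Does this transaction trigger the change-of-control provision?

The purchase adds only to Ingrid's holdings (Greywick's stake shrinks), so Ingrid is the only person who could newly come to control Redfern.
Ingrid holds 100% of Larkspur, so Ingrid controls Larkspur.
Neither Ingrid nor any entity Ingrid controls holds any voting interest in Redfern.
So before the transaction, Ingrid does not control Redfern.
After the purchase, Ingrid holds 76% of Redfern directly, and Greywick's stake falls to 4%.
Ingrid holds 76% of Redfern, so Ingrid controls Redfern.
Ingrid did not control Redfern before and does after, so the clause is triggered.

Yes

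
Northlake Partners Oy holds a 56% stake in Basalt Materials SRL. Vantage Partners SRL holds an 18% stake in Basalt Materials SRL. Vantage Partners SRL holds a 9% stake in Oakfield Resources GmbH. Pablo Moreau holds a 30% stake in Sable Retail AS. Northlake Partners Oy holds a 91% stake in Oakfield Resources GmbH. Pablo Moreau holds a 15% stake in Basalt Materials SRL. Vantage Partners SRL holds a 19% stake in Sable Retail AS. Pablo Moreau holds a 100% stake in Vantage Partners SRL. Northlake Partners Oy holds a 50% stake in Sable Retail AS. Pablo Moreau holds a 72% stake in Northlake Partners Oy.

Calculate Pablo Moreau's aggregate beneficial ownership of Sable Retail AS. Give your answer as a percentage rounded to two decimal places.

Pablo reaches Sable along 3 paths.
Via Northlake: 72% × 50% = 36%.
Direct stake: 30% = 30%.
Via Vantage: 100% × 19% = 19%.
Total: 36% + 30% + 19% = 85%.
Rounded: 85.00%.

85.00%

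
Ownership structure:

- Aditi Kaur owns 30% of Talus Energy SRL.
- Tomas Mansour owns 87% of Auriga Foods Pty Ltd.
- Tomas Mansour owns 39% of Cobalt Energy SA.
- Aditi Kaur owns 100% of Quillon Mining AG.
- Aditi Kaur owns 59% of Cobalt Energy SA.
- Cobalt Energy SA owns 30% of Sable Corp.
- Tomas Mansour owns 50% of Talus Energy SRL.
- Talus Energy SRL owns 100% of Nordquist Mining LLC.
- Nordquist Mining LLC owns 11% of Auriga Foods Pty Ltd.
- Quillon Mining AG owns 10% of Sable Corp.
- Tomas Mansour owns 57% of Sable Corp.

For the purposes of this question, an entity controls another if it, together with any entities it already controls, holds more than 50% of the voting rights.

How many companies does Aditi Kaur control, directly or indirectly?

2

Aditi holds 100% of Quillon, so Aditi controls Quillon.
Aditi holds 59% of Cobalt, so Aditi controls Cobalt.
No other company's threshold is met.
Aditi controls 2 companies.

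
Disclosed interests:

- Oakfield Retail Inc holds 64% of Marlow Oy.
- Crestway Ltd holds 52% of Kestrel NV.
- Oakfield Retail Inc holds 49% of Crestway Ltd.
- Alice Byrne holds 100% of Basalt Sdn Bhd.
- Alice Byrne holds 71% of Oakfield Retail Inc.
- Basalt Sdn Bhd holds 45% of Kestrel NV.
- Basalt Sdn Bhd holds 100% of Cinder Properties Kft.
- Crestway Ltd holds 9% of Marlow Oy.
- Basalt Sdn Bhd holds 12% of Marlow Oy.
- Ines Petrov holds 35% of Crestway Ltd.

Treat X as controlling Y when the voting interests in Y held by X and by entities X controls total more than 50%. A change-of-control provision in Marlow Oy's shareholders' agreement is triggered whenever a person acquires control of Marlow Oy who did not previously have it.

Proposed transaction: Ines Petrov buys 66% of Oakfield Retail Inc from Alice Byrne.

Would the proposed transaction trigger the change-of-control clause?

The purchase adds only to Ines's holdings (Alice's stake shrinks), so Ines is the only person who could newly come to control Marlow.
Ines's largest direct stake is 35% in Crestway, which does not meet the threshold, so Ines controls no company.
Neither Ines nor any entity Ines controls holds any voting interest in Marlow.
So before the transaction, Ines does not control Marlow.
After the purchase, Ines holds 66% of Oakfield directly, and Alice's stake falls to 5%.
Ines holds 66% of Oakfield, so Ines controls Oakfield.
Ines and Oakfield together hold 35% + 49% = 84% of Crestway, so Ines controls Crestway.
Oakfield and Crestway together hold 64% + 9% = 73% of Marlow, so Ines controls Marlow.
Ines did not control Marlow before and does after, so the clause is triggered.

Yes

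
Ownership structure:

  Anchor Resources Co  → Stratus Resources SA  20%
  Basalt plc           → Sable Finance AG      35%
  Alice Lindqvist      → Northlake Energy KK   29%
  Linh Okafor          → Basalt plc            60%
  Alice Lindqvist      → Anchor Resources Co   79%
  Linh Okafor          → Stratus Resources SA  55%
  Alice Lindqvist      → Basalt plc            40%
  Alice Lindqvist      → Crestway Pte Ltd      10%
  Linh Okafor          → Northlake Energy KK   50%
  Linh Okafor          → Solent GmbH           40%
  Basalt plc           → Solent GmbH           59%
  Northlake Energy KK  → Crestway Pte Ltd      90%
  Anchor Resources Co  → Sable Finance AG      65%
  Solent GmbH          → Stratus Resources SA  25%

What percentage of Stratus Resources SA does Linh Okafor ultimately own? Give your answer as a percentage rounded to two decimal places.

73.85%

Linh reaches Stratus along 3 paths.
Direct stake: 55% = 55%.
Via Basalt → Solent: 60% × 59% × 25% = 8.85%.
Via Solent: 40% × 25% = 10%.
Total: 55% + 8.85% + 10% = 73.85%.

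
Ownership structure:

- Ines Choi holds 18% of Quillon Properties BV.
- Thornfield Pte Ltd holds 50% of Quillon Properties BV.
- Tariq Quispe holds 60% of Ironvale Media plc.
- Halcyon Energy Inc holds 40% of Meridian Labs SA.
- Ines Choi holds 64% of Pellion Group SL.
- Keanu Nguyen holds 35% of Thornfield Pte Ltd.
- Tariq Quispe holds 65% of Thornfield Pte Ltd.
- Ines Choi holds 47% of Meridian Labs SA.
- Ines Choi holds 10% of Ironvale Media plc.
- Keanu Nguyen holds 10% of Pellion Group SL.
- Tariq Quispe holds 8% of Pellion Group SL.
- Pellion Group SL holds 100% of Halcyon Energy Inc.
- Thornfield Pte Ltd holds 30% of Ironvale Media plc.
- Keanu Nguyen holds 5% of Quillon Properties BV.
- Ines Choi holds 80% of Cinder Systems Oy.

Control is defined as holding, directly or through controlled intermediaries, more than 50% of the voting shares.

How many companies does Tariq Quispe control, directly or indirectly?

Tariq holds 65% of Thornfield, so Tariq controls Thornfield.
Tariq and Thornfield together hold 60% + 30% = 90% of Ironvale, so Tariq controls Ironvale.
No other company's threshold is met.
Tariq controls 2 companies.

2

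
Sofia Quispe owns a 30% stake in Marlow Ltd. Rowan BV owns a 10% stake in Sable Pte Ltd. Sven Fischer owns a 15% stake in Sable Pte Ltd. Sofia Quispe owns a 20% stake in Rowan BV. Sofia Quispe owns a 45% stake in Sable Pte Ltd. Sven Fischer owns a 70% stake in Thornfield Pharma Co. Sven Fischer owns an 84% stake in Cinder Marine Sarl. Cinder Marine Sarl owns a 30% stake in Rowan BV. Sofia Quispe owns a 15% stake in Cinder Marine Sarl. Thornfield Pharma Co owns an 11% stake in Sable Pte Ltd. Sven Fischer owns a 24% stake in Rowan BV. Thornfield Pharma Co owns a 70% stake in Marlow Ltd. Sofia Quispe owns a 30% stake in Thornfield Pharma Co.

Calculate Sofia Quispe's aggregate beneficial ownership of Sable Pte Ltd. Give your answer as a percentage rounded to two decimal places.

Sofia reaches Sable along 4 paths.
Via Cinder → Rowan: 15% × 30% × 10% = 0.45%.
Via Rowan: 20% × 10% = 2%.
Direct stake: 45% = 45%.
Via Thornfield: 30% × 11% = 3.3%.
Total: 0.45% + 2% + 45% + 3.3% = 50.75%.

50.75%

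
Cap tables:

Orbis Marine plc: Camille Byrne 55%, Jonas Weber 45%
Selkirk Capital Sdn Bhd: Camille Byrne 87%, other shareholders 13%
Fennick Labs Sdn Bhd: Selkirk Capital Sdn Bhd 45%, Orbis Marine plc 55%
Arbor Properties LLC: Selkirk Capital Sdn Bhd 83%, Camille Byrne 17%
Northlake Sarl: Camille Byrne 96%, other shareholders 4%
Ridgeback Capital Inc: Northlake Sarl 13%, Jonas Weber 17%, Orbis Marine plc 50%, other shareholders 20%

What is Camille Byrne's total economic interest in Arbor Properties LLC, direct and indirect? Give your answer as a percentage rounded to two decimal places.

89.21%

Camille reaches Arbor along 2 paths.
Via Selkirk: 87% × 83% = 72.21%.
Direct stake: 17% = 17%.
Total: 72.21% + 17% = 89.21%.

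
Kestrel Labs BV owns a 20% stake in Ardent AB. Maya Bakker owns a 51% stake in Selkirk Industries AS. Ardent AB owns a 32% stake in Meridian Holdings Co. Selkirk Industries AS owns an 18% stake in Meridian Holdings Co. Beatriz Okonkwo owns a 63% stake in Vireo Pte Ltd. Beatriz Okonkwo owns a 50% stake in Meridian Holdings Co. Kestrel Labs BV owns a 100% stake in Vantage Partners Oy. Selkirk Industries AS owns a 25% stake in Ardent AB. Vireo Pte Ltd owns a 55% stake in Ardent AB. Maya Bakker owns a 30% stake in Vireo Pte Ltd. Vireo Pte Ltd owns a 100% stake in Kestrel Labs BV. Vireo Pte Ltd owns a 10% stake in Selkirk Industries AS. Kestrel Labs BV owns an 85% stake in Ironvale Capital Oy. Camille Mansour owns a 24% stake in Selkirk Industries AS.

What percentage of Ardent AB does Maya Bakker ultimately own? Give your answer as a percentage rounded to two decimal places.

Maya reaches Ardent along 4 paths.
Via Vireo → Kestrel: 30% × 100% × 20% = 6%.
Via Selkirk: 51% × 25% = 12.75%.
Via Vireo → Selkirk: 30% × 10% × 25% = 0.75%.
Via Vireo: 30% × 55% = 16.5%.
Total: 6% + 12.75% + 0.75% + 16.5% = 36%.
Rounded: 36.00%.

36.00%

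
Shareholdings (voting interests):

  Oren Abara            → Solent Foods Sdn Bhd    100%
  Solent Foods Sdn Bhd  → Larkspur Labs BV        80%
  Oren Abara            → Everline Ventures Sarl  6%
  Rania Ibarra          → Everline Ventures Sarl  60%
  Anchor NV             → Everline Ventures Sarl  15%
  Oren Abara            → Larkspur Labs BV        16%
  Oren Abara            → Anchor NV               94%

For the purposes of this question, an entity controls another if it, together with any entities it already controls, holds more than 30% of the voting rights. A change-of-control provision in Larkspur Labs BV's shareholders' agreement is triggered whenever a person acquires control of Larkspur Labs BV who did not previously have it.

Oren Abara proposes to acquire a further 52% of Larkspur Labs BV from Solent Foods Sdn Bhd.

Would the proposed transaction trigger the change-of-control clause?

No

The purchase adds only to Oren's holdings (Solent's stake shrinks), so Oren is the only person who could newly come to control Larkspur.
Oren holds 100% of Solent, so Oren controls Solent.
Solent and Oren together hold 80% + 16% = 96% of Larkspur, so Oren controls Larkspur.
So Oren already controls Larkspur before the transaction.
After the purchase, Oren's direct stake in Larkspur rises to 16% + 52% = 68%, and Solent's stake falls to 28%.
Oren controlled Larkspur already, so this is not a new person acquiring control; every other person's position is unchanged or reduced.
No new person acquires control, so the clause is not triggered.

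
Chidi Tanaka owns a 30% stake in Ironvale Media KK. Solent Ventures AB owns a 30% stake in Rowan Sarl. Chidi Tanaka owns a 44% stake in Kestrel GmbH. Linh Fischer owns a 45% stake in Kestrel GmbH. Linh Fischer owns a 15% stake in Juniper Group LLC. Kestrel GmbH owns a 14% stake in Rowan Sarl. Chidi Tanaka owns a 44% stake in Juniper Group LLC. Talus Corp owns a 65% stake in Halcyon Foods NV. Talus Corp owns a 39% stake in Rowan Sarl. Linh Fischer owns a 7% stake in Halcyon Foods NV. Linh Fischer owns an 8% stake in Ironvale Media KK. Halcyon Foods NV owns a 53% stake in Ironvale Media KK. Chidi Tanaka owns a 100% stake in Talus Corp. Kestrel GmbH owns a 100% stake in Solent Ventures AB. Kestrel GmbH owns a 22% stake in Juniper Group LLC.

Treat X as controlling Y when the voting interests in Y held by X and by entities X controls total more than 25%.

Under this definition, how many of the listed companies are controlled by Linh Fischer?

4

Linh holds 45% of Kestrel, so Linh controls Kestrel.
Kestrel and Linh together hold 22% + 15% = 37% of Juniper, so Linh controls Juniper.
Kestrel holds 100% of Solent, so Linh controls Solent.
Kestrel and Solent together hold 14% + 30% = 44% of Rowan, so Linh controls Rowan.
No other company's threshold is met.
Linh controls 4 companies.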